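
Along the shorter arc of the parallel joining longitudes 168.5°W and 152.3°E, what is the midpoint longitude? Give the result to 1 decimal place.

Signed shortest Δλ from -168.5° to +152.3° is -39.2°.
Midpoint longitude = -168.5° + (-39.2°)/2 = -168.5° − 19.6° = -188.1°.
Normalise into (−180°, 180°]: +171.9°.
(The naïve average (-168.5 + +152.3)/2 = -8.1° is on the wrong side of the globe.)

171.9°E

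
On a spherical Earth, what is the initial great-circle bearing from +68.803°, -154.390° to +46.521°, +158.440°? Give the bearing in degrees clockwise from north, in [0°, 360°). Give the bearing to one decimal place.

251.0°

Δλ = 158.440 − -154.390 = 312.830°; wrapped into (−180°, 180°]: -47.170°.
θ = atan2( sin Δλ · cos φ₂ , cos φ₁ · sin φ₂ − sin φ₁ · cos φ₂ · cos Δλ )
  = atan2(-0.50463, -0.17376) = -109.001° → normalised to [0°, 360°): 250.999°.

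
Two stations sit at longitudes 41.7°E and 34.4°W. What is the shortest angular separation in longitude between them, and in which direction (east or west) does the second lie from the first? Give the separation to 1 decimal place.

76.1° west

Raw difference: -34.4 − 41.7 = -76.1°.
Normalise into (−180°, 180°]: -76.1° stays -76.1°.
Negative ⇒ the second point lies to the west; separation 76.1°.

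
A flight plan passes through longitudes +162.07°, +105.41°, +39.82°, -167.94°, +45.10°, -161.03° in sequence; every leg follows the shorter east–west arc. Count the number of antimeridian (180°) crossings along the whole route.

3

Leg 1: +162.07° → +105.41°, shortest Δλ = -56.66° (west) — does not cross 180°.
Leg 2: +105.41° → +39.82°, shortest Δλ = -65.59° (west) — does not cross 180°.
Leg 3: +39.82° → -167.94°, shortest Δλ = 152.24° (east) — crosses 180°.
Leg 4: -167.94° → +45.10°, shortest Δλ = -146.96° (west) — crosses 180°.
Leg 5: +45.10° → -161.03°, shortest Δλ = 153.87° (east) — crosses 180°.
Total crossings: 3.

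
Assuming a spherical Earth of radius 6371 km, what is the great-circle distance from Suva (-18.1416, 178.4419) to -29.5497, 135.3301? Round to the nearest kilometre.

Δλ = 135.3301 − 178.4419 = -43.1118°.
Δφ = -29.5497 − -18.1416 = -11.4081°.
a = sin²(Δφ/2) + cos φ₁ · cos φ₂ · sin²(Δλ/2) = 0.121472.
c = 2·atan2(√a, √(1−a)) = 0.71200 rad → d = 6371·c ≈ 4536.16 km.

4536 km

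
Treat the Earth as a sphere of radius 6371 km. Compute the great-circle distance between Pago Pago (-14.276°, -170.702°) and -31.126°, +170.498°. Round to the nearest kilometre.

Δλ = 170.498 − -170.702 = 341.200°; wrapped into (−180°, 180°]: -18.800°.
Δφ = -31.126 − -14.276 = -16.850°.
a = sin²(Δφ/2) + cos φ₁ · cos φ₂ · sin²(Δλ/2) = 0.043596.
c = 2·atan2(√a, √(1−a)) = 0.42069 rad → d = 6371·c ≈ 2680.22 km.

2680 km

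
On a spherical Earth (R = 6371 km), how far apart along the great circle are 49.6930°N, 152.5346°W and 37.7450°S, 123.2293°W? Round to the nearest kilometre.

10140 km

Δλ = -123.2293 − -152.5346 = 29.3053°.
Δφ = -37.7450 − 49.6930 = -87.4380°.
a = sin²(Δφ/2) + cos φ₁ · cos φ₂ · sin²(Δλ/2) = 0.510381.
c = 2·atan2(√a, √(1−a)) = 1.59156 rad → d = 6371·c ≈ 10139.83 km.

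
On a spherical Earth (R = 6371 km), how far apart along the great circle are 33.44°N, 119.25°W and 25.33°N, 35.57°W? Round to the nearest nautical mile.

4288 nmi

Δλ = -35.57 − -119.25 = 83.68°.
Δφ = 25.33 − 33.44 = -8.11°.
a = sin²(Δφ/2) + cos φ₁ · cos φ₂ · sin²(Δλ/2) = 0.340605.
c = 2·atan2(√a, √(1−a)) = 1.24634 rad → d = 6371·c ≈ 7940.46 km ≈ 4287.51 nmi.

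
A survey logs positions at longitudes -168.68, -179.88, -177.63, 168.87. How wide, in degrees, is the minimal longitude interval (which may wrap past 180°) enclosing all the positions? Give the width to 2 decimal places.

Sort the longitudes: -179.88°, -177.63°, -168.68°, +168.87°.
Eastward gaps between consecutive values (wrapping around): 2.25°, 8.95°, 337.55°, 11.25°.
Largest gap = 337.55° ⇒ minimal covering band is its complement: 360° − 337.55° = 22.45°.
Band runs from +168.87° eastward to -168.68°, crossing the antimeridian.

22.45°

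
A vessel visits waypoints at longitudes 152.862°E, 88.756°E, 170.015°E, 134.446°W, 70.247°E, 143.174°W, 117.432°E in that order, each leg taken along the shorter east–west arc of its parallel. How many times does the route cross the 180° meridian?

4

Leg 1: +152.862° → +88.756°, shortest Δλ = -64.106° (west) — does not cross 180°.
Leg 2: +88.756° → +170.015°, shortest Δλ = 81.259° (east) — does not cross 180°.
Leg 3: +170.015° → -134.446°, shortest Δλ = 55.539° (east) — crosses 180°.
Leg 4: -134.446° → +70.247°, shortest Δλ = -155.307° (west) — crosses 180°.
Leg 5: +70.247° → -143.174°, shortest Δλ = 146.579° (east) — crosses 180°.
Leg 6: -143.174° → +117.432°, shortest Δλ = -99.394° (west) — crosses 180°.
Total crossings: 4.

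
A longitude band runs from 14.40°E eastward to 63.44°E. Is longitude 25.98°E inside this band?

Yes

Band width going east from +14.40° to +63.44°: ((63.44 − 14.40) mod 360) = 49.04°.
Offset of +25.98° east of the west edge: ((25.98 − 14.40) mod 360) = 11.58°.
11.58° ≤ 49.04° ⇒ inside.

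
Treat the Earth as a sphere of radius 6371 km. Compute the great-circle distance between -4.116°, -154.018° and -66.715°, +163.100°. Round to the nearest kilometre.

Δλ = 163.100 − -154.018 = 317.118°; wrapped into (−180°, 180°]: -42.882°.
Δφ = -66.715 − -4.116 = -62.599°.
a = sin²(Δφ/2) + cos φ₁ · cos φ₂ · sin²(Δλ/2) = 0.322577.
c = 2·atan2(√a, √(1−a)) = 1.20805 rad → d = 6371·c ≈ 7696.47 km.

7696 km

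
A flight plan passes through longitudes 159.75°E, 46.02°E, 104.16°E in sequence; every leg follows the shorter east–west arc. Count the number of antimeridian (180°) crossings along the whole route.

0

Leg 1: +159.75° → +46.02°, shortest Δλ = -113.73° (west) — does not cross 180°.
Leg 2: +46.02° → +104.16°, shortest Δλ = 58.14° (east) — does not cross 180°.
Total crossings: 0.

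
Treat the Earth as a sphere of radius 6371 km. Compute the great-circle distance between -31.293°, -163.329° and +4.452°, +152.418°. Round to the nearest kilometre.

6144 km

Δλ = 152.418 − -163.329 = 315.747°; wrapped into (−180°, 180°]: -44.253°.
Δφ = 4.452 − -31.293 = 35.745°.
a = sin²(Δφ/2) + cos φ₁ · cos φ₂ · sin²(Δλ/2) = 0.215051.
c = 2·atan2(√a, √(1−a)) = 0.96441 rad → d = 6371·c ≈ 6144.28 km.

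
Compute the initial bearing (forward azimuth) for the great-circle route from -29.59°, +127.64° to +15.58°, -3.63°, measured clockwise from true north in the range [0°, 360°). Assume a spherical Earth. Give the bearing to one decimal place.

Δλ = -3.63 − 127.64 = -131.27°.
θ = atan2( sin Δλ · cos φ₂ , cos φ₁ · sin φ₂ − sin φ₁ · cos φ₂ · cos Δλ )
  = atan2(-0.72399, -0.08019) = -96.320° → normalised to [0°, 360°): 263.680°.

263.7°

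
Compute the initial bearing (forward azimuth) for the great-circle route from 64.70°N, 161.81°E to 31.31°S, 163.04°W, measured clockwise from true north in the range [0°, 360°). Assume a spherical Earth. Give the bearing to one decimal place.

150.0°

Δλ = -163.04 − 161.81 = -324.85°; wrapped into (−180°, 180°]: 35.15°.
θ = atan2( sin Δλ · cos φ₂ , cos φ₁ · sin φ₂ − sin φ₁ · cos φ₂ · cos Δλ )
  = atan2(0.49188, -0.85365) = 150.049° → normalised to [0°, 360°): 150.049°.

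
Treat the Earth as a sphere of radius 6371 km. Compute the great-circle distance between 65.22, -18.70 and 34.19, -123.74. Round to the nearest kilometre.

Δλ = -123.74 − -18.70 = -105.04°.
Δφ = 34.19 − 65.22 = -31.03°.
a = sin²(Δφ/2) + cos φ₁ · cos φ₂ · sin²(Δλ/2) = 0.289884.
c = 2·atan2(√a, √(1−a)) = 1.13710 rad → d = 6371·c ≈ 7244.44 km.

7244 km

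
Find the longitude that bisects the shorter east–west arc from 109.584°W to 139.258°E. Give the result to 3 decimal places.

165.163°W

Signed shortest Δλ from -109.584° to +139.258° is -111.158°.
Midpoint longitude = -109.584° + (-111.158°)/2 = -109.584° − 55.579° = -165.163°.
(The naïve average (-109.584 + +139.258)/2 = 14.837° is on the wrong side of the globe.)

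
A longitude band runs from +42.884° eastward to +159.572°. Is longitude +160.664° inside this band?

No

Band width going east from +42.884° to +159.572°: ((159.572 − 42.884) mod 360) = 116.688°.
Offset of +160.664° east of the west edge: ((160.664 − 42.884) mod 360) = 117.780°.
117.780° > 116.688° ⇒ outside.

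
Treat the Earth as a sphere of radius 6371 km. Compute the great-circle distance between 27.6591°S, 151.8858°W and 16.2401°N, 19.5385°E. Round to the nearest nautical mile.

9972 nmi

Δλ = 19.5385 − -151.8858 = 171.4243°.
Δφ = 16.2401 − -27.6591 = 43.8992°.
a = sin²(Δφ/2) + cos φ₁ · cos φ₂ · sin²(Δλ/2) = 0.985349.
c = 2·atan2(√a, √(1−a)) = 2.89892 rad → d = 6371·c ≈ 18468.99 km ≈ 9972.46 nmi.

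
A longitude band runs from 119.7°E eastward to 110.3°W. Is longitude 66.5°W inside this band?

No

Band width going east from +119.7° to -110.3°: ((-110.3 − 119.7) mod 360) = 130.0°.
Offset of -66.5° east of the west edge: ((-66.5 − 119.7) mod 360) = 173.8°.
173.8° > 130.0° ⇒ outside.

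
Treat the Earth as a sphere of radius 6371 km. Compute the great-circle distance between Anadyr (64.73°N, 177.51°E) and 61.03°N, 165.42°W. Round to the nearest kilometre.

Δλ = -165.42 − 177.51 = -342.93°; wrapped into (−180°, 180°]: 17.07°.
Δφ = 61.03 − 64.73 = -3.70°.
a = sin²(Δφ/2) + cos φ₁ · cos φ₂ · sin²(Δλ/2) = 0.005596.
c = 2·atan2(√a, √(1−a)) = 0.14976 rad → d = 6371·c ≈ 954.11 km.

954 km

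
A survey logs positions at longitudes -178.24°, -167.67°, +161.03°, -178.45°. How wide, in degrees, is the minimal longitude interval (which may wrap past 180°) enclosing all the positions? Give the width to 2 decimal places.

31.30°

Sort the longitudes: -178.45°, -178.24°, -167.67°, +161.03°.
Eastward gaps between consecutive values (wrapping around): 0.21°, 10.57°, 328.70°, 20.52°.
Largest gap = 328.70° ⇒ minimal covering band is its complement: 360° − 328.70° = 31.30°.
Band runs from +161.03° eastward to -167.67°, crossing the antimeridian.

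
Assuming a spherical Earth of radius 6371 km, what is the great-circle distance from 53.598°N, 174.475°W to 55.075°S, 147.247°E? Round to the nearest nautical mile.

Δλ = 147.247 − -174.475 = 321.722°; wrapped into (−180°, 180°]: -38.278°.
Δφ = -55.075 − 53.598 = -108.673°.
a = sin²(Δφ/2) + cos φ₁ · cos φ₂ · sin²(Δλ/2) = 0.696604.
c = 2·atan2(√a, √(1−a)) = 1.97491 rad → d = 6371·c ≈ 12582.18 km ≈ 6793.83 nmi.

6794 nmi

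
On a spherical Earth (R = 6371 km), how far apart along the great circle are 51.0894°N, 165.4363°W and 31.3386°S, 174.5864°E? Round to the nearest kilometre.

Δλ = 174.5864 − -165.4363 = 340.0227°; wrapped into (−180°, 180°]: -19.9773°.
Δφ = -31.3386 − 51.0894 = -82.4280°.
a = sin²(Δφ/2) + cos φ₁ · cos φ₂ · sin²(Δλ/2) = 0.450254.
c = 2·atan2(√a, √(1−a)) = 1.47114 rad → d = 6371·c ≈ 9372.63 km.

9373 km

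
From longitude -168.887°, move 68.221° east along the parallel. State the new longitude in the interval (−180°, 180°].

-100.666°

Start at -168.887°; shift +68.221° → -100.666°.
-100.666° already lies in (−180°, 180°].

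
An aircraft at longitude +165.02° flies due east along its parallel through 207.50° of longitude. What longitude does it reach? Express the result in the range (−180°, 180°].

Start at +165.02°; shift +207.50° → +372.52°.
+372.52° lies outside (−180°, 180°]; subtract 360° → +12.52°.

+12.52°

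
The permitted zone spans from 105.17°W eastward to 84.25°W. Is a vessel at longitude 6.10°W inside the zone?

No

Band width going east from -105.17° to -84.25°: ((-84.25 − -105.17) mod 360) = 20.92°.
Offset of -6.10° east of the west edge: ((-6.10 − -105.17) mod 360) = 99.07°.
99.07° > 20.92° ⇒ outside.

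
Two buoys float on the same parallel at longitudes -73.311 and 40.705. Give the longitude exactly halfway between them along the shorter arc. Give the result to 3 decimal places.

-16.303°

Signed shortest Δλ from -73.311° to +40.705° is +114.016°.
Midpoint longitude = -73.311° + (+114.016°)/2 = -73.311° + 57.008° = -16.303°.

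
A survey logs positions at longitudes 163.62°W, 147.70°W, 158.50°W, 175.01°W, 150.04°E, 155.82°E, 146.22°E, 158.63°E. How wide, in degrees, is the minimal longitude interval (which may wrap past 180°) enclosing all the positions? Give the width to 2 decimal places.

66.08°

Sort the longitudes: -175.01°, -163.62°, -158.50°, -147.70°, +146.22°, +150.04°, +155.82°, +158.63°.
Eastward gaps between consecutive values (wrapping around): 11.39°, 5.12°, 10.80°, 293.92°, 3.82°, 5.78°, 2.81°, 26.36°.
Largest gap = 293.92° ⇒ minimal covering band is its complement: 360° − 293.92° = 66.08°.
Band runs from +146.22° eastward to -147.70°, crossing the antimeridian.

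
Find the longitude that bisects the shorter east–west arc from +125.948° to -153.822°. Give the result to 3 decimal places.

Signed shortest Δλ from +125.948° to -153.822° is +80.230°.
Midpoint longitude = +125.948° + (+80.230°)/2 = +125.948° + 40.115° = +166.063°.
(The naïve average (+125.948 + -153.822)/2 = -13.937° is on the wrong side of the globe.)

+166.063°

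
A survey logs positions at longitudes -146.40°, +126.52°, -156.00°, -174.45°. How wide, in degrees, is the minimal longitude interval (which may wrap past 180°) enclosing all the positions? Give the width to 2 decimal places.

87.08°

Sort the longitudes: -174.45°, -156.00°, -146.40°, +126.52°.
Eastward gaps between consecutive values (wrapping around): 18.45°, 9.60°, 272.92°, 59.03°.
Largest gap = 272.92° ⇒ minimal covering band is its complement: 360° − 272.92° = 87.08°.
Band runs from +126.52° eastward to -146.40°, crossing the antimeridian.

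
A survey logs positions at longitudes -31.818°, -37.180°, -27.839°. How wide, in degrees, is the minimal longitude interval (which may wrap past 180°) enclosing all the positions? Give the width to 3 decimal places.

9.341°

Sort the longitudes: -37.180°, -31.818°, -27.839°.
Eastward gaps between consecutive values (wrapping around): 5.362°, 3.979°, 350.659°.
Largest gap = 350.659° ⇒ minimal covering band is its complement: 360° − 350.659° = 9.341°.
Band runs from -37.180° eastward to -27.839°.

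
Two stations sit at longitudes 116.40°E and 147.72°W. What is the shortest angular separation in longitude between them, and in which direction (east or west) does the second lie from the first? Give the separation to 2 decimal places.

Raw difference: -147.72 − 116.40 = -264.12°.
Normalise into (−180°, 180°]: -264.12° + 360° = 95.88°.
Positive ⇒ the second point lies to the east; separation 95.88°.

95.88° east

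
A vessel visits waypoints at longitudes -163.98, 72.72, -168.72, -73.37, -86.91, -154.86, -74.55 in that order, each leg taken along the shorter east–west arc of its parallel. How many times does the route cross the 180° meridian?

Leg 1: -163.98° → +72.72°, shortest Δλ = -123.3° (west) — crosses 180°.
Leg 2: +72.72° → -168.72°, shortest Δλ = 118.56° (east) — crosses 180°.
Leg 3: -168.72° → -73.37°, shortest Δλ = 95.35° (east) — does not cross 180°.
Leg 4: -73.37° → -86.91°, shortest Δλ = -13.54° (west) — does not cross 180°.
Leg 5: -86.91° → -154.86°, shortest Δλ = -67.95° (west) — does not cross 180°.
Leg 6: -154.86° → -74.55°, shortest Δλ = 80.31° (east) — does not cross 180°.
Total crossings: 2.

2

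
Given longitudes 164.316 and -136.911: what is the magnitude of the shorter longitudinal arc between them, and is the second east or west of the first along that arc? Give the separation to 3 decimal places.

Raw difference: -136.911 − 164.316 = -301.227°.
Normalise into (−180°, 180°]: -301.227° + 360° = 58.773°.
Positive ⇒ the second point lies to the east; separation 58.773°.

58.773° east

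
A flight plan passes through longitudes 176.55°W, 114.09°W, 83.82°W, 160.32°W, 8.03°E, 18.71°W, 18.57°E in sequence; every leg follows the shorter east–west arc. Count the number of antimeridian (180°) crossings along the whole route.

Leg 1: -176.55° → -114.09°, shortest Δλ = 62.46° (east) — does not cross 180°.
Leg 2: -114.09° → -83.82°, shortest Δλ = 30.27° (east) — does not cross 180°.
Leg 3: -83.82° → -160.32°, shortest Δλ = -76.5° (west) — does not cross 180°.
Leg 4: -160.32° → +8.03°, shortest Δλ = 168.35° (east) — does not cross 180°.
Leg 5: +8.03° → -18.71°, shortest Δλ = -26.74° (west) — does not cross 180°.
Leg 6: -18.71° → +18.57°, shortest Δλ = 37.28° (east) — does not cross 180°.
Total crossings: 0.

0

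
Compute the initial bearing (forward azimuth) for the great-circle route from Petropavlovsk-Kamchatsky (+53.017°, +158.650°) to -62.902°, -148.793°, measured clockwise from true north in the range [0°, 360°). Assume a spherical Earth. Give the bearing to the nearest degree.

Δλ = -148.793 − 158.650 = -307.443°; wrapped into (−180°, 180°]: 52.557°.
θ = atan2( sin Δλ · cos φ₂ , cos φ₁ · sin φ₂ − sin φ₁ · cos φ₂ · cos Δλ )
  = atan2(0.36166, -0.75677) = 154.457° → normalised to [0°, 360°): 154.457°.

154°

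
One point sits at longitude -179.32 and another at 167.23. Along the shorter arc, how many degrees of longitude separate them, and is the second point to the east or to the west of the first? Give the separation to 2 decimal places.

Raw difference: 167.23 − -179.32 = 346.55°.
Normalise into (−180°, 180°]: 346.55° − 360° = -13.45°.
Negative ⇒ the second point lies to the west; separation 13.45°.

13.45° west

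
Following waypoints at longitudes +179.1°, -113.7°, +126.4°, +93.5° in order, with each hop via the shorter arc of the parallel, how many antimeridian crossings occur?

2

Leg 1: +179.1° → -113.7°, shortest Δλ = 67.2° (east) — crosses 180°.
Leg 2: -113.7° → +126.4°, shortest Δλ = -119.9° (west) — crosses 180°.
Leg 3: +126.4° → +93.5°, shortest Δλ = -32.9° (west) — does not cross 180°.
Total crossings: 2.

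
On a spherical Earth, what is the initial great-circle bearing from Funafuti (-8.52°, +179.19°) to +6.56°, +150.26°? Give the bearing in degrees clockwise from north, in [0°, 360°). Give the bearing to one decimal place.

296.7°

Δλ = 150.26 − 179.19 = -28.93°.
θ = atan2( sin Δλ · cos φ₂ , cos φ₁ · sin φ₂ − sin φ₁ · cos φ₂ · cos Δλ )
  = atan2(-0.48057, 0.24180) = -63.291° → normalised to [0°, 360°): 296.709°.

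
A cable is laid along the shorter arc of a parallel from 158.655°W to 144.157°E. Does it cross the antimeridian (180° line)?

Yes

Naïve |144.157 − -158.655| = 302.812° > 180°, so the shorter arc goes the other way round — across 180°.
Signed shortest Δλ = ((144.157 − -158.655 + 180) mod 360) − 180 = -57.188°.
Going west by 57.188° from -158.655° passes through 180° before reaching +144.157°.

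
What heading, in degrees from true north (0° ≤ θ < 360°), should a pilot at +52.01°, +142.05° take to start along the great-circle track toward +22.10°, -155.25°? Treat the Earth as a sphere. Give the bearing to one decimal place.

Δλ = -155.25 − 142.05 = -297.30°; wrapped into (−180°, 180°]: 62.70°.
θ = atan2( sin Δλ · cos φ₂ , cos φ₁ · sin φ₂ − sin φ₁ · cos φ₂ · cos Δλ )
  = atan2(0.82333, -0.10334) = 97.154° → normalised to [0°, 360°): 97.154°.

97.2°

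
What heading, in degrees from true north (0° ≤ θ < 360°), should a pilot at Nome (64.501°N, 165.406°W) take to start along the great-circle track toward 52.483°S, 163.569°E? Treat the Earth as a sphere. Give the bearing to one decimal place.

201.1°

Δλ = 163.569 − -165.406 = 328.975°; wrapped into (−180°, 180°]: -31.025°.
θ = atan2( sin Δλ · cos φ₂ , cos φ₁ · sin φ₂ − sin φ₁ · cos φ₂ · cos Δλ )
  = atan2(-0.31388, -0.81250) = -158.877° → normalised to [0°, 360°): 201.123°.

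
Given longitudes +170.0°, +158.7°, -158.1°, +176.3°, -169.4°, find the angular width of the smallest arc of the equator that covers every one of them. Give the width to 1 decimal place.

Sort the longitudes: -169.4°, -158.1°, +158.7°, +170.0°, +176.3°.
Eastward gaps between consecutive values (wrapping around): 11.3°, 316.8°, 11.3°, 6.3°, 14.3°.
Largest gap = 316.8° ⇒ minimal covering band is its complement: 360° − 316.8° = 43.2°.
Band runs from +158.7° eastward to -158.1°, crossing the antimeridian.

43.2°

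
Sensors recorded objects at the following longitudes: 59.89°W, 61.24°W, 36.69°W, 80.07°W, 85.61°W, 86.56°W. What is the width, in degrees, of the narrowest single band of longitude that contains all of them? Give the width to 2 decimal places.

49.87°

Sort the longitudes: -86.56°, -85.61°, -80.07°, -61.24°, -59.89°, -36.69°.
Eastward gaps between consecutive values (wrapping around): 0.95°, 5.54°, 18.83°, 1.35°, 23.20°, 310.13°.
Largest gap = 310.13° ⇒ minimal covering band is its complement: 360° − 310.13° = 49.87°.
Band runs from -86.56° eastward to -36.69°.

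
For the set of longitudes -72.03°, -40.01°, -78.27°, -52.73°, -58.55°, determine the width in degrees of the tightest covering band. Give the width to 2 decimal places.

Sort the longitudes: -78.27°, -72.03°, -58.55°, -52.73°, -40.01°.
Eastward gaps between consecutive values (wrapping around): 6.24°, 13.48°, 5.82°, 12.72°, 321.74°.
Largest gap = 321.74° ⇒ minimal covering band is its complement: 360° − 321.74° = 38.26°.
Band runs from -78.27° eastward to -40.01°.

38.26°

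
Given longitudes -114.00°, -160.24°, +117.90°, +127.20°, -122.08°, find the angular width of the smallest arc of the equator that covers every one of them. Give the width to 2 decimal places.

128.10°

Sort the longitudes: -160.24°, -122.08°, -114.00°, +117.90°, +127.20°.
Eastward gaps between consecutive values (wrapping around): 38.16°, 8.08°, 231.90°, 9.30°, 72.56°.
Largest gap = 231.90° ⇒ minimal covering band is its complement: 360° − 231.90° = 128.10°.
Band runs from +117.90° eastward to -114.00°, crossing the antimeridian.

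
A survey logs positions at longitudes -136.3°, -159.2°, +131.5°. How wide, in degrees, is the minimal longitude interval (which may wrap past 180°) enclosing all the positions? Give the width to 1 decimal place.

Sort the longitudes: -159.2°, -136.3°, +131.5°.
Eastward gaps between consecutive values (wrapping around): 22.9°, 267.8°, 69.3°.
Largest gap = 267.8° ⇒ minimal covering band is its complement: 360° − 267.8° = 92.2°.
Band runs from +131.5° eastward to -136.3°, crossing the antimeridian.

92.2°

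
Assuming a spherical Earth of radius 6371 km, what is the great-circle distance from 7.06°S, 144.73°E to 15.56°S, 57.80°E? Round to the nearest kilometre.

9471 km

Δλ = 57.80 − 144.73 = -86.93°.
Δφ = -15.56 − -7.06 = -8.50°.
a = sin²(Δφ/2) + cos φ₁ · cos φ₂ · sin²(Δλ/2) = 0.457914.
c = 2·atan2(√a, √(1−a)) = 1.48652 rad → d = 6371·c ≈ 9470.65 km.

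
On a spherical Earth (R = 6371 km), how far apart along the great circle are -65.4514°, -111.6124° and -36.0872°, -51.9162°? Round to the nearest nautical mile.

Δλ = -51.9162 − -111.6124 = 59.6962°.
Δφ = -36.0872 − -65.4514 = 29.3642°.
a = sin²(Δφ/2) + cos φ₁ · cos φ₂ · sin²(Δλ/2) = 0.147407.
c = 2·atan2(√a, √(1−a)) = 0.78811 rad → d = 6371·c ≈ 5021.05 km ≈ 2711.15 nmi.

2711 nmi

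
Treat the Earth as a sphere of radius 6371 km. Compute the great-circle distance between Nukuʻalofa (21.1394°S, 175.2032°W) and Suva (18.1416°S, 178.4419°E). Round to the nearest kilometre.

744 km

Δλ = 178.4419 − -175.2032 = 353.6451°; wrapped into (−180°, 180°]: -6.3549°.
Δφ = -18.1416 − -21.1394 = 2.9978°.
a = sin²(Δφ/2) + cos φ₁ · cos φ₂ · sin²(Δλ/2) = 0.003407.
c = 2·atan2(√a, √(1−a)) = 0.11681 rad → d = 6371·c ≈ 744.21 km.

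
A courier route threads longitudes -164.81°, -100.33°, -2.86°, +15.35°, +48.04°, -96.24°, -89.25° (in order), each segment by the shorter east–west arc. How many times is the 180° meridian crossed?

0

Leg 1: -164.81° → -100.33°, shortest Δλ = 64.48° (east) — does not cross 180°.
Leg 2: -100.33° → -2.86°, shortest Δλ = 97.47° (east) — does not cross 180°.
Leg 3: -2.86° → +15.35°, shortest Δλ = 18.21° (east) — does not cross 180°.
Leg 4: +15.35° → +48.04°, shortest Δλ = 32.69° (east) — does not cross 180°.
Leg 5: +48.04° → -96.24°, shortest Δλ = -144.28° (west) — does not cross 180°.
Leg 6: -96.24° → -89.25°, shortest Δλ = 6.99° (east) — does not cross 180°.
Total crossings: 0.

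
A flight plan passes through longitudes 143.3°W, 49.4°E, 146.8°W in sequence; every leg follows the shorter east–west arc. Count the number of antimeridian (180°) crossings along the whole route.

Leg 1: -143.3° → +49.4°, shortest Δλ = -167.3° (west) — crosses 180°.
Leg 2: +49.4° → -146.8°, shortest Δλ = 163.8° (east) — crosses 180°.
Total crossings: 2.

2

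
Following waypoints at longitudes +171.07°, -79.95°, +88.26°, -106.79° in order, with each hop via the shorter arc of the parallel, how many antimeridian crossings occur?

Leg 1: +171.07° → -79.95°, shortest Δλ = 108.98° (east) — crosses 180°.
Leg 2: -79.95° → +88.26°, shortest Δλ = 168.21° (east) — does not cross 180°.
Leg 3: +88.26° → -106.79°, shortest Δλ = 164.95° (east) — crosses 180°.
Total crossings: 2.

2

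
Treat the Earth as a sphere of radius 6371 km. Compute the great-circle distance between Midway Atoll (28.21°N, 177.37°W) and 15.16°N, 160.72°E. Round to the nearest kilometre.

Δλ = 160.72 − -177.37 = 338.09°; wrapped into (−180°, 180°]: -21.91°.
Δφ = 15.16 − 28.21 = -13.05°.
a = sin²(Δφ/2) + cos φ₁ · cos φ₂ · sin²(Δλ/2) = 0.043631.
c = 2·atan2(√a, √(1−a)) = 0.42086 rad → d = 6371·c ≈ 2681.28 km.

2681 km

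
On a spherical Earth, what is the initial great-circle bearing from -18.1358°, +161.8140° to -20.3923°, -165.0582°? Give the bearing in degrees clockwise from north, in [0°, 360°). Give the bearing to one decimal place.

99.6°

Δλ = -165.0582 − 161.8140 = -326.8722°; wrapped into (−180°, 180°]: 33.1278°.
θ = atan2( sin Δλ · cos φ₂ , cos φ₁ · sin φ₂ − sin φ₁ · cos φ₂ · cos Δλ )
  = atan2(0.51226, -0.08680) = 99.617° → normalised to [0°, 360°): 99.617°.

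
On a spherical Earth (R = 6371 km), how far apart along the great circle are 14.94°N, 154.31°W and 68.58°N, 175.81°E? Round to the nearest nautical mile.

Δλ = 175.81 − -154.31 = 330.12°; wrapped into (−180°, 180°]: -29.88°.
Δφ = 68.58 − 14.94 = 53.64°.
a = sin²(Δφ/2) + cos φ₁ · cos φ₂ · sin²(Δλ/2) = 0.227024.
c = 2·atan2(√a, √(1−a)) = 0.99327 rad → d = 6371·c ≈ 6328.13 km ≈ 3416.92 nmi.

3417 nmi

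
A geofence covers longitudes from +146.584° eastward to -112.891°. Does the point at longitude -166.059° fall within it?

Yes

Band width going east from +146.584° to -112.891°: ((-112.891 − 146.584) mod 360) = 100.525°.
Offset of -166.059° east of the west edge: ((-166.059 − 146.584) mod 360) = 47.357°.
47.357° ≤ 100.525° ⇒ inside.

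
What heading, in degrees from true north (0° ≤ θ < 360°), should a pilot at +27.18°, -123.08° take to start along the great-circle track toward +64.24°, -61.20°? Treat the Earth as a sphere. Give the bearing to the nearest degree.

28°

Δλ = -61.20 − -123.08 = 61.88°.
θ = atan2( sin Δλ · cos φ₂ , cos φ₁ · sin φ₂ − sin φ₁ · cos φ₂ · cos Δλ )
  = atan2(0.38330, 0.70761) = 28.444° → normalised to [0°, 360°): 28.444°.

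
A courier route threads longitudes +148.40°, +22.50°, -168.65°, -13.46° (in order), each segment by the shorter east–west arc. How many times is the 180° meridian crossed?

1

Leg 1: +148.40° → +22.50°, shortest Δλ = -125.9° (west) — does not cross 180°.
Leg 2: +22.50° → -168.65°, shortest Δλ = 168.85° (east) — crosses 180°.
Leg 3: -168.65° → -13.46°, shortest Δλ = 155.19° (east) — does not cross 180°.
Total crossings: 1.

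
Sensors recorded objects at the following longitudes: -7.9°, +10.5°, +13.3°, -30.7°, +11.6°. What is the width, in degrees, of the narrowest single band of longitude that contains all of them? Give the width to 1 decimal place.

44.0°

Sort the longitudes: -30.7°, -7.9°, +10.5°, +11.6°, +13.3°.
Eastward gaps between consecutive values (wrapping around): 22.8°, 18.4°, 1.1°, 1.7°, 316.0°.
Largest gap = 316.0° ⇒ minimal covering band is its complement: 360° − 316.0° = 44.0°.
Band runs from -30.7° eastward to +13.3°.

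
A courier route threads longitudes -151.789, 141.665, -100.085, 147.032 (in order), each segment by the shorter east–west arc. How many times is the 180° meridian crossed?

3

Leg 1: -151.789° → +141.665°, shortest Δλ = -66.546° (west) — crosses 180°.
Leg 2: +141.665° → -100.085°, shortest Δλ = 118.25° (east) — crosses 180°.
Leg 3: -100.085° → +147.032°, shortest Δλ = -112.883° (west) — crosses 180°.
Total crossings: 3.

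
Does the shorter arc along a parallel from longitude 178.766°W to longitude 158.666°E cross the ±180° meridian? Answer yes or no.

Yes

Naïve |158.666 − -178.766| = 337.432° > 180°, so the shorter arc goes the other way round — across 180°.
Signed shortest Δλ = ((158.666 − -178.766 + 180) mod 360) − 180 = -22.568°.
Going west by 22.568° from -178.766° passes through 180° before reaching +158.666°.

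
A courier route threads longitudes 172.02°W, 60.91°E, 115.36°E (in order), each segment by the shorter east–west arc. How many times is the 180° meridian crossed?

Leg 1: -172.02° → +60.91°, shortest Δλ = -127.07° (west) — crosses 180°.
Leg 2: +60.91° → +115.36°, shortest Δλ = 54.45° (east) — does not cross 180°.
Total crossings: 1.

1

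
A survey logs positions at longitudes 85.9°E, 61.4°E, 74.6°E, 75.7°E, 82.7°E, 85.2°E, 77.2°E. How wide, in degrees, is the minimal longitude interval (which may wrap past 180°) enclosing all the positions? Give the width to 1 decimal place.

24.5°

Sort the longitudes: +61.4°, +74.6°, +75.7°, +77.2°, +82.7°, +85.2°, +85.9°.
Eastward gaps between consecutive values (wrapping around): 13.2°, 1.1°, 1.5°, 5.5°, 2.5°, 0.7°, 335.5°.
Largest gap = 335.5° ⇒ minimal covering band is its complement: 360° − 335.5° = 24.5°.
Band runs from +61.4° eastward to +85.9°.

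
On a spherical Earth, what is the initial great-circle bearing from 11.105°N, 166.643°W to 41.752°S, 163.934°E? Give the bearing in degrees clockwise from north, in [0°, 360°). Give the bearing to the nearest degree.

Δλ = 163.934 − -166.643 = 330.577°; wrapped into (−180°, 180°]: -29.423°.
θ = atan2( sin Δλ · cos φ₂ , cos φ₁ · sin φ₂ − sin φ₁ · cos φ₂ · cos Δλ )
  = atan2(-0.36649, -0.77860) = -154.793° → normalised to [0°, 360°): 205.207°.

205°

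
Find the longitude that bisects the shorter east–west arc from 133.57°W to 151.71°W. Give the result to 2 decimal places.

142.64°W

Signed shortest Δλ from -133.57° to -151.71° is -18.14°.
Midpoint longitude = -133.57° + (-18.14°)/2 = -133.57° − 9.07° = -142.64°.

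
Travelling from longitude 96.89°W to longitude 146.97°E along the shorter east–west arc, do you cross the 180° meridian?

Naïve |146.97 − -96.89| = 243.86° > 180°, so the shorter arc goes the other way round — across 180°.
Signed shortest Δλ = ((146.97 − -96.89 + 180) mod 360) − 180 = -116.14°.
Going west by 116.14° from -96.89° passes through 180° before reaching +146.97°.

Yes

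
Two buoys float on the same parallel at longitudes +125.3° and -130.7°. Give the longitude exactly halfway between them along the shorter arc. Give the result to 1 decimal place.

+177.3°

Signed shortest Δλ from +125.3° to -130.7° is +104.0°.
Midpoint longitude = +125.3° + (+104.0°)/2 = +125.3° + 52.0° = +177.3°.
(The naïve average (+125.3 + -130.7)/2 = -2.7° is on the wrong side of the globe.)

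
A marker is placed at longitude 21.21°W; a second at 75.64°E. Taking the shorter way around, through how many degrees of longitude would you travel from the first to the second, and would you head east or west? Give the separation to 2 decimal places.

Raw difference: 75.64 − -21.21 = 96.85°.
Normalise into (−180°, 180°]: 96.85° stays 96.85°.
Positive ⇒ the second point lies to the east; separation 96.85°.

96.85° east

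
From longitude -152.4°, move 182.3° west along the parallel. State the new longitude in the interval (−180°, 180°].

+25.3°

Start at -152.4°; shift −182.3° → -334.7°.
-334.7° lies outside (−180°, 180°]; add 360° → +25.3°.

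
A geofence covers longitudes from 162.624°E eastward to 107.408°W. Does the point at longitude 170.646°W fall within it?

Yes

Band width going east from +162.624° to -107.408°: ((-107.408 − 162.624) mod 360) = 89.968°.
Offset of -170.646° east of the west edge: ((-170.646 − 162.624) mod 360) = 26.730°.
26.730° ≤ 89.968° ⇒ inside.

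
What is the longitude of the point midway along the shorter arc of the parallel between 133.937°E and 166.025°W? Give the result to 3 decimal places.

163.956°E

Signed shortest Δλ from +133.937° to -166.025° is +60.038°.
Midpoint longitude = +133.937° + (+60.038°)/2 = +133.937° + 30.019° = +163.956°.
(The naïve average (+133.937 + -166.025)/2 = -16.044° is on the wrong side of the globe.)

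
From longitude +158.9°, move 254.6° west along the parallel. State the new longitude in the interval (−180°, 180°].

-95.7°

Start at +158.9°; shift −254.6° → -95.7°.
-95.7° already lies in (−180°, 180°].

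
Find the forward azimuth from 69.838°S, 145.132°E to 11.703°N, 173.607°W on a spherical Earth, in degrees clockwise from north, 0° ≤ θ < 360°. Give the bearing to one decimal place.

Δλ = -173.607 − 145.132 = -318.739°; wrapped into (−180°, 180°]: 41.261°.
θ = atan2( sin Δλ · cos φ₂ , cos φ₁ · sin φ₂ − sin φ₁ · cos φ₂ · cos Δλ )
  = atan2(0.64578, 0.76089) = 40.322° → normalised to [0°, 360°): 40.322°.

40.3°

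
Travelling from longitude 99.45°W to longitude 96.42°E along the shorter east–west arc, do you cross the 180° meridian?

Naïve |96.42 − -99.45| = 195.87° > 180°, so the shorter arc goes the other way round — across 180°.
Signed shortest Δλ = ((96.42 − -99.45 + 180) mod 360) − 180 = -164.13°.
Going west by 164.13° from -99.45° passes through 180° before reaching +96.42°.

Yes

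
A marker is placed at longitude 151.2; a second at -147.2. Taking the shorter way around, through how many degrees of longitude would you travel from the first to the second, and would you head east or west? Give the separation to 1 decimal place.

61.6° east

Raw difference: -147.2 − 151.2 = -298.4°.
Normalise into (−180°, 180°]: -298.4° + 360° = 61.6°.
Positive ⇒ the second point lies to the east; separation 61.6°.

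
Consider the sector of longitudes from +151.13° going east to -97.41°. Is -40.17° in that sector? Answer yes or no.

No

Band width going east from +151.13° to -97.41°: ((-97.41 − 151.13) mod 360) = 111.46°.
Offset of -40.17° east of the west edge: ((-40.17 − 151.13) mod 360) = 168.70°.
168.70° > 111.46° ⇒ outside.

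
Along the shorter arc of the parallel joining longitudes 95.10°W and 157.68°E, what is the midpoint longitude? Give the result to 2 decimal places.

Signed shortest Δλ from -95.10° to +157.68° is -107.22°.
Midpoint longitude = -95.10° + (-107.22°)/2 = -95.10° − 53.61° = -148.71°.
(The naïve average (-95.10 + +157.68)/2 = 31.29° is on the wrong side of the globe.)

148.71°W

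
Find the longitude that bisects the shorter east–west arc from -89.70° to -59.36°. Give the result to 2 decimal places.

-74.53°

Signed shortest Δλ from -89.70° to -59.36° is +30.34°.
Midpoint longitude = -89.70° + (+30.34°)/2 = -89.70° + 15.17° = -74.53°.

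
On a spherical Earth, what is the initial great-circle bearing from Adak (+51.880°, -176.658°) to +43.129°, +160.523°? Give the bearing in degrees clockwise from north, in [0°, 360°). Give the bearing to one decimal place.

249.3°

Δλ = 160.523 − -176.658 = 337.181°; wrapped into (−180°, 180°]: -22.819°.
θ = atan2( sin Δλ · cos φ₂ , cos φ₁ · sin φ₂ − sin φ₁ · cos φ₂ · cos Δλ )
  = atan2(-0.28304, -0.10720) = -110.745° → normalised to [0°, 360°): 249.255°.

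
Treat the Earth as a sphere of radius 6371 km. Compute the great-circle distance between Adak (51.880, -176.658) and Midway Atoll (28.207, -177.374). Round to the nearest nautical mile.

1422 nmi

Δλ = -177.374 − -176.658 = -0.716°.
Δφ = 28.207 − 51.880 = -23.673°.
a = sin²(Δφ/2) + cos φ₁ · cos φ₂ · sin²(Δλ/2) = 0.042095.
c = 2·atan2(√a, √(1−a)) = 0.41328 rad → d = 6371·c ≈ 2632.99 km ≈ 1421.70 nmi.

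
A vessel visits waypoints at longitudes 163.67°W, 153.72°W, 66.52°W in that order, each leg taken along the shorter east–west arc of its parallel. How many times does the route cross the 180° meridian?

Leg 1: -163.67° → -153.72°, shortest Δλ = 9.95° (east) — does not cross 180°.
Leg 2: -153.72° → -66.52°, shortest Δλ = 87.2° (east) — does not cross 180°.
Total crossings: 0.

0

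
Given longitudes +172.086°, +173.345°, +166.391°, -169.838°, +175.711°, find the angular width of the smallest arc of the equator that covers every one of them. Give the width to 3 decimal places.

Sort the longitudes: -169.838°, +166.391°, +172.086°, +173.345°, +175.711°.
Eastward gaps between consecutive values (wrapping around): 336.229°, 5.695°, 1.259°, 2.366°, 14.451°.
Largest gap = 336.229° ⇒ minimal covering band is its complement: 360° − 336.229° = 23.771°.
Band runs from +166.391° eastward to -169.838°, crossing the antimeridian.

23.771°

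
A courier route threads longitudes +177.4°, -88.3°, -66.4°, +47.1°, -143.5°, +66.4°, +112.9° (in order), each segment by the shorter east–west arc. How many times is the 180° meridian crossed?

Leg 1: +177.4° → -88.3°, shortest Δλ = 94.3° (east) — crosses 180°.
Leg 2: -88.3° → -66.4°, shortest Δλ = 21.9° (east) — does not cross 180°.
Leg 3: -66.4° → +47.1°, shortest Δλ = 113.5° (east) — does not cross 180°.
Leg 4: +47.1° → -143.5°, shortest Δλ = 169.4° (east) — crosses 180°.
Leg 5: -143.5° → +66.4°, shortest Δλ = -150.1° (west) — crosses 180°.
Leg 6: +66.4° → +112.9°, shortest Δλ = 46.5° (east) — does not cross 180°.
Total crossings: 3.

3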